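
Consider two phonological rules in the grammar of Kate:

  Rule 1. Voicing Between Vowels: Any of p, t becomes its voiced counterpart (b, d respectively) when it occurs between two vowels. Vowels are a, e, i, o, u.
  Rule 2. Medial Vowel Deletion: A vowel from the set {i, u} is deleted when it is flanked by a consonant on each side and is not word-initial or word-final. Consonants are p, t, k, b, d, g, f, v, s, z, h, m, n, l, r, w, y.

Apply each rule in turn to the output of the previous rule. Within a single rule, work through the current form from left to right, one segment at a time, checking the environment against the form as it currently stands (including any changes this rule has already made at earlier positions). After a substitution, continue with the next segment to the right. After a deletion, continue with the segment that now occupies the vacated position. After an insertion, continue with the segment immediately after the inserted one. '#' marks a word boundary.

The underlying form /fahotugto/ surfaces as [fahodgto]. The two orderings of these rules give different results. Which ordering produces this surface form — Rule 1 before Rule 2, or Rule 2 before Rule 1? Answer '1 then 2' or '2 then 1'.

Order 1 then 2:
  1 Voicing Between Vowels: [fahotugto] → [fahodugto]
  2 Medial Vowel Deletion: [fahodugto] → [fahodgto]
  result: [fahodgto]
Order 2 then 1:
  2 Medial Vowel Deletion: [fahotugto] → [fahotgto]
  1 Voicing Between Vowels: no change — [fahotgto]
  result: [fahotgto]

1 then 2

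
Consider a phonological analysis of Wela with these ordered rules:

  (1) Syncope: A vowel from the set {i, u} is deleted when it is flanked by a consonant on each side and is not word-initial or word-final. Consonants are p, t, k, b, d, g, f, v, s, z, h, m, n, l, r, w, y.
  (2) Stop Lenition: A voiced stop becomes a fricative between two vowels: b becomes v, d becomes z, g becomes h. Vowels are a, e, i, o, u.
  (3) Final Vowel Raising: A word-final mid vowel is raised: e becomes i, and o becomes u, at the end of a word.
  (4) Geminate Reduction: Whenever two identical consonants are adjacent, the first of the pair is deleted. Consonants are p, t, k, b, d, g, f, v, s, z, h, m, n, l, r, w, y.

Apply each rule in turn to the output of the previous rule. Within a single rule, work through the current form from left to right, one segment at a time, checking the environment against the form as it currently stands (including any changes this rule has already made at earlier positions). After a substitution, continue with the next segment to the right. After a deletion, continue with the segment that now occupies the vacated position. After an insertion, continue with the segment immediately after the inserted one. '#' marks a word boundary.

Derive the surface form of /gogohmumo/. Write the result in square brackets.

(1) Syncope: [gogohmumo] → [gogohmmo]
(2) Stop Lenition: [gogohmmo] → [gohohmmo]
(3) Final Vowel Raising: [gohohmmo] → [gohohmmu]
(4) Geminate Reduction: [gohohmmu] → [gohohmu]

[gohohmu]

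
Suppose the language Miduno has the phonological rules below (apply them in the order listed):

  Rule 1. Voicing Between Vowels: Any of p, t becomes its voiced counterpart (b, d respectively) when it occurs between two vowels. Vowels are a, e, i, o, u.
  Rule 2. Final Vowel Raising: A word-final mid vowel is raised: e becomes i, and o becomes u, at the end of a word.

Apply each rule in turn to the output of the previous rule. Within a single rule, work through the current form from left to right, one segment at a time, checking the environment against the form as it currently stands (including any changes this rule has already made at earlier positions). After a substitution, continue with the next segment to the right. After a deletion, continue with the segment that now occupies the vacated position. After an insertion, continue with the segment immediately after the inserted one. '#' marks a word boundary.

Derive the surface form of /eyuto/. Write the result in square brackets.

Rule 1 Voicing Between Vowels: [eyuto] → [eyudo]
Rule 2 Final Vowel Raising: [eyudo] → [eyudu]

[eyudu]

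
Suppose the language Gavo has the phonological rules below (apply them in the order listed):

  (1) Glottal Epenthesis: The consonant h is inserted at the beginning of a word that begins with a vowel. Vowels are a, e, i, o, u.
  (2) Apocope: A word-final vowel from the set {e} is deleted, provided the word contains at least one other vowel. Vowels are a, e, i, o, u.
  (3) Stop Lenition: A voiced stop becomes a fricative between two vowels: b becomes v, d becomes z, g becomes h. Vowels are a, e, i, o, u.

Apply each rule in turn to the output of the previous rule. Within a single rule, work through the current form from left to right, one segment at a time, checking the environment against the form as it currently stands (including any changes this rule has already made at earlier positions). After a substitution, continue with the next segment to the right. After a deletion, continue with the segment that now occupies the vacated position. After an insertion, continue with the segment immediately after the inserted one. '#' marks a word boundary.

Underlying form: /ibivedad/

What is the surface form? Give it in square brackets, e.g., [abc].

(1) Glottal Epenthesis: [ibivedad] → [hibivedad]
(2) Apocope: no change — [hibivedad]
(3) Stop Lenition: [hibivedad] → [hivivezad]

[hivivezad]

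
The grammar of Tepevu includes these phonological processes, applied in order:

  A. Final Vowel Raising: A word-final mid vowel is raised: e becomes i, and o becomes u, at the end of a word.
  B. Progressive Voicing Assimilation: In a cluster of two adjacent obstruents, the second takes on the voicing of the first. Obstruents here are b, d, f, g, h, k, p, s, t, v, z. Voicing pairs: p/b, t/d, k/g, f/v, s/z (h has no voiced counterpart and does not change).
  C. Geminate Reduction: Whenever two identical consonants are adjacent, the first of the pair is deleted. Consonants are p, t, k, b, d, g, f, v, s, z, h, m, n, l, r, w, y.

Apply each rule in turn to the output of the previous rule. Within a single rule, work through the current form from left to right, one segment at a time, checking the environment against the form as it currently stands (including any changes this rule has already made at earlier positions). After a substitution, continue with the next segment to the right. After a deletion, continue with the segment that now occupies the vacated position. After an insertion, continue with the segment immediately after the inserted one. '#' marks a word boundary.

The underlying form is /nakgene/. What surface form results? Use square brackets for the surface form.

A Final Vowel Raising: [nakgene] → [nakgeni]
B Progressive Voicing Assimilation: [nakgeni] → [nakkeni]
C Geminate Reduction: [nakkeni] → [nakeni]

[nakeni]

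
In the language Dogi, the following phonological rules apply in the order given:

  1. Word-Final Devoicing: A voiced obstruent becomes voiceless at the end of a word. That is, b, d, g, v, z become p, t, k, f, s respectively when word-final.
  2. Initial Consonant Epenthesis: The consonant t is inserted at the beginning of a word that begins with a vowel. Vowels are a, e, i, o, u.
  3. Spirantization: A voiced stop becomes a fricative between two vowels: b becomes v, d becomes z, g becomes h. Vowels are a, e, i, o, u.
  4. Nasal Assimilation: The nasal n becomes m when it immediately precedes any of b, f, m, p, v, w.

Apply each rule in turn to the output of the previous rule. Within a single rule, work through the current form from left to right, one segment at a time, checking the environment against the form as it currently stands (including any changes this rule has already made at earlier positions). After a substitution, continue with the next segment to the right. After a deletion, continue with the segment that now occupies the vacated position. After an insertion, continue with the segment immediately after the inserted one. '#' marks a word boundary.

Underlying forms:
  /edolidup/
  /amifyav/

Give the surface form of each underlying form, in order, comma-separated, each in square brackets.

/edolidup/:
  1 Word-Final Devoicing: no change — [edolidup]
  2 Initial Consonant Epenthesis: [edolidup] → [tedolidup]
  3 Spirantization: [tedolidup] → [tezolizup]
  4 Nasal Assimilation: no change — [tezolizup]
/amifyav/:
  1 Word-Final Devoicing: [amifyav] → [amifyaf]
  2 Initial Consonant Epenthesis: [amifyaf] → [tamifyaf]
  3 Spirantization: no change — [tamifyaf]
  4 Nasal Assimilation: no change — [tamifyaf]

[tezolizup], [tamifyaf]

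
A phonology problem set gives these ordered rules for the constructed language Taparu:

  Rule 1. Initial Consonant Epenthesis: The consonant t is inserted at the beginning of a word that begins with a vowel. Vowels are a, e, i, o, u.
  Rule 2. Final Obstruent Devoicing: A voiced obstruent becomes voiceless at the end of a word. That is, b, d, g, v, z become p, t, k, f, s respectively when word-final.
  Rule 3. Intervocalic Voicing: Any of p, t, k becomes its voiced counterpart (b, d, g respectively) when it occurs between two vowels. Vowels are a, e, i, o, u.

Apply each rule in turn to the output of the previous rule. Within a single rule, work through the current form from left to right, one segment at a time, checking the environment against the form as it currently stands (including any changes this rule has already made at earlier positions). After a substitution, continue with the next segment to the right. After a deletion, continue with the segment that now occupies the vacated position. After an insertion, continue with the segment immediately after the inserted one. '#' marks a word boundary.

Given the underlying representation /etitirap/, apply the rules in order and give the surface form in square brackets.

[tedidirap]

Rule 1 Initial Consonant Epenthesis: [etitirap] → [tetitirap]
Rule 2 Final Obstruent Devoicing: no change — [tetitirap]
Rule 3 Intervocalic Voicing: [tetitirap] → [tedidirap]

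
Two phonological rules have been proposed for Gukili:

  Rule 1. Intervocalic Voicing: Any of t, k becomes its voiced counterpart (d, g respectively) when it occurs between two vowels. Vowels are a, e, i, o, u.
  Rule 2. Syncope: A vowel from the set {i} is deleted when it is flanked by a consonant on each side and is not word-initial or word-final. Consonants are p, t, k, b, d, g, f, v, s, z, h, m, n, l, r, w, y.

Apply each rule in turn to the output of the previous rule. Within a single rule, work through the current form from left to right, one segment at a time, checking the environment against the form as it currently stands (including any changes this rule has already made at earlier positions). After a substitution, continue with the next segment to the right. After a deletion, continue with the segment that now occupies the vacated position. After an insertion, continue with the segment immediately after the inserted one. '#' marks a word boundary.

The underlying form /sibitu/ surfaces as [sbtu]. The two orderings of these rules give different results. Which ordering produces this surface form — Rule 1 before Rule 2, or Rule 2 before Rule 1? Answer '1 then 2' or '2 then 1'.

Order 1 then 2:
  1 Intervocalic Voicing: [sibitu] → [sibidu]
  2 Syncope: [sibidu] → [sbdu]
  result: [sbdu]
Order 2 then 1:
  2 Syncope: [sibitu] → [sbtu]
  1 Intervocalic Voicing: no change — [sbtu]
  result: [sbtu]

2 then 1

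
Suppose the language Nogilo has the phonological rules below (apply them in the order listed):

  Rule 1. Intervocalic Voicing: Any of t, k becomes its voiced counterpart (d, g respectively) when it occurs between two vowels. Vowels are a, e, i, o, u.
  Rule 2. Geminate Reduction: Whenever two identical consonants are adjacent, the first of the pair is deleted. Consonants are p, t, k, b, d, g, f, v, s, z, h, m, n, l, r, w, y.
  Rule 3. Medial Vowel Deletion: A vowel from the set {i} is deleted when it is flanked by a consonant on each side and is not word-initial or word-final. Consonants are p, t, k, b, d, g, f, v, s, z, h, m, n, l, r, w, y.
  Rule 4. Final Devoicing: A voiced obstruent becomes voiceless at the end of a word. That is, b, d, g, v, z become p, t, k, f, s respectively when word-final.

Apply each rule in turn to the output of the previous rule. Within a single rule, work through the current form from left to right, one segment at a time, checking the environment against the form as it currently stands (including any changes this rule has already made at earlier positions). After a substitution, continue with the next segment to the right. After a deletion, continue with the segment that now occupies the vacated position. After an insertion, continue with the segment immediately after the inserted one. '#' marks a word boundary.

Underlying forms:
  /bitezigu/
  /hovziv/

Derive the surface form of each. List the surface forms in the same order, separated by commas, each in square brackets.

[bdezgu], [hovzf]

/bitezigu/:
  Rule 1 Intervocalic Voicing: [bitezigu] → [bidezigu]
  Rule 2 Geminate Reduction: no change — [bidezigu]
  Rule 3 Medial Vowel Deletion: [bidezigu] → [bdezgu]
  Rule 4 Final Devoicing: no change — [bdezgu]
/hovziv/:
  Rule 1 Intervocalic Voicing: no change — [hovziv]
  Rule 2 Geminate Reduction: no change — [hovziv]
  Rule 3 Medial Vowel Deletion: [hovziv] → [hovzv]
  Rule 4 Final Devoicing: [hovzv] → [hovzf]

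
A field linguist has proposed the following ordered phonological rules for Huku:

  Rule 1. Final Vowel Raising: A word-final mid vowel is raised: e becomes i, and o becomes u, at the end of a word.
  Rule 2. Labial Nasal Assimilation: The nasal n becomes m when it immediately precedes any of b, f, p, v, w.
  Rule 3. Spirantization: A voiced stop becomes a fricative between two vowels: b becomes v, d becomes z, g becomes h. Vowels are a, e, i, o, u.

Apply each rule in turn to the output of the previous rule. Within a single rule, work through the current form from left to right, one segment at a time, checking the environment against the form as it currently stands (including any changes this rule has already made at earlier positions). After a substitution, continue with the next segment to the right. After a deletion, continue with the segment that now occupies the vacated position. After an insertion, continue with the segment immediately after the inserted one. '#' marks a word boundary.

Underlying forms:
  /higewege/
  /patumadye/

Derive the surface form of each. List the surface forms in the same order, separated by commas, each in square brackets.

/higewege/:
  Rule 1 Final Vowel Raising: [higewege] → [higewegi]
  Rule 2 Labial Nasal Assimilation: no change — [higewegi]
  Rule 3 Spirantization: [higewegi] → [hihewehi]
/patumadye/:
  Rule 1 Final Vowel Raising: [patumadye] → [patumadyi]
  Rule 2 Labial Nasal Assimilation: no change — [patumadyi]
  Rule 3 Spirantization: no change — [patumadyi]

[hihewehi], [patumadyi]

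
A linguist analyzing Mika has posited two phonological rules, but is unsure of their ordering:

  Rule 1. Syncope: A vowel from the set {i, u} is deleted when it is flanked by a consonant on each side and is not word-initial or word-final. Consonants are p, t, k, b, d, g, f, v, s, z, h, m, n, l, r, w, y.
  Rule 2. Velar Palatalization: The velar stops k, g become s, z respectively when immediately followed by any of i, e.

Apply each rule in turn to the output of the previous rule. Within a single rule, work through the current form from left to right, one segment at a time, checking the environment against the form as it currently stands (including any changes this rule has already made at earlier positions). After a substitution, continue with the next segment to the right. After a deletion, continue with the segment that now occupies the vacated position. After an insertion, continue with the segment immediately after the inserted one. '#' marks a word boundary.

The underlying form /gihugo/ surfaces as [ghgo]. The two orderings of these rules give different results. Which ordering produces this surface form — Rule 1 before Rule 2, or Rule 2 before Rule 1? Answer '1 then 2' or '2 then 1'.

1 then 2

Order 1 then 2:
  1 Syncope: [gihugo] → [ghgo]
  2 Velar Palatalization: no change — [ghgo]
  result: [ghgo]
Order 2 then 1:
  2 Velar Palatalization: [gihugo] → [zihugo]
  1 Syncope: [zihugo] → [zhgo]
  result: [zhgo]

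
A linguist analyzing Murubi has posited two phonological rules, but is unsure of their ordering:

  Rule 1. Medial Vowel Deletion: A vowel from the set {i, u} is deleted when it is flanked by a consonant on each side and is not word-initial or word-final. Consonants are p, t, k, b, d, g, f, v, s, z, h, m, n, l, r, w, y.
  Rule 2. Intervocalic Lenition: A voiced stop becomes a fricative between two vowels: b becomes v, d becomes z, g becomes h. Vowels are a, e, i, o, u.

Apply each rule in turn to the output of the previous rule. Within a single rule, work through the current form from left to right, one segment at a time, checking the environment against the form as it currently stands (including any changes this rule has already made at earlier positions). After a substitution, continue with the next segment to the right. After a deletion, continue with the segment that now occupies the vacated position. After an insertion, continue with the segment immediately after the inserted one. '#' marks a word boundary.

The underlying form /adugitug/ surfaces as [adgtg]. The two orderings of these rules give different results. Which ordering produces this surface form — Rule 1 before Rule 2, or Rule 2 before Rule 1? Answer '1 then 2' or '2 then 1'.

Order 1 then 2:
  1 Medial Vowel Deletion: [adugitug] → [adgtg]
  2 Intervocalic Lenition: no change — [adgtg]
  result: [adgtg]
Order 2 then 1:
  2 Intervocalic Lenition: [adugitug] → [azuhitug]
  1 Medial Vowel Deletion: [azuhitug] → [azhtg]
  result: [azhtg]

1 then 2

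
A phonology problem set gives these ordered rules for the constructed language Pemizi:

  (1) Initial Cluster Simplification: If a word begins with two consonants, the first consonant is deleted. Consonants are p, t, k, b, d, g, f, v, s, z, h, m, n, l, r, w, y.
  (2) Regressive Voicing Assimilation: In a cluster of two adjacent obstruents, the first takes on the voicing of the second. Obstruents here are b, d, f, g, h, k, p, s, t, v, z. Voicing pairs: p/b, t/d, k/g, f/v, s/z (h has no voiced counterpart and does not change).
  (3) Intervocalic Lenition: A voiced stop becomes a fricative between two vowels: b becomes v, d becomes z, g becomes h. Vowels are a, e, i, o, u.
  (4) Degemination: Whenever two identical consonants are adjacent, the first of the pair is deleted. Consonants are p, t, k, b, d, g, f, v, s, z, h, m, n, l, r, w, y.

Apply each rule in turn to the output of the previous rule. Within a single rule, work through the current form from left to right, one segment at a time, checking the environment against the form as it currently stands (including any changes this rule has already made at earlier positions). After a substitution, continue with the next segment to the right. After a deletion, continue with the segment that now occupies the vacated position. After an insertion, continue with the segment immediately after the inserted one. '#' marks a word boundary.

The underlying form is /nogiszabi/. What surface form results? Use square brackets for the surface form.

(1) Initial Cluster Simplification: no change — [nogiszabi]
(2) Regressive Voicing Assimilation: [nogiszabi] → [nogizzabi]
(3) Intervocalic Lenition: [nogizzabi] → [nohizzavi]
(4) Degemination: [nohizzavi] → [nohizavi]

[nohizavi]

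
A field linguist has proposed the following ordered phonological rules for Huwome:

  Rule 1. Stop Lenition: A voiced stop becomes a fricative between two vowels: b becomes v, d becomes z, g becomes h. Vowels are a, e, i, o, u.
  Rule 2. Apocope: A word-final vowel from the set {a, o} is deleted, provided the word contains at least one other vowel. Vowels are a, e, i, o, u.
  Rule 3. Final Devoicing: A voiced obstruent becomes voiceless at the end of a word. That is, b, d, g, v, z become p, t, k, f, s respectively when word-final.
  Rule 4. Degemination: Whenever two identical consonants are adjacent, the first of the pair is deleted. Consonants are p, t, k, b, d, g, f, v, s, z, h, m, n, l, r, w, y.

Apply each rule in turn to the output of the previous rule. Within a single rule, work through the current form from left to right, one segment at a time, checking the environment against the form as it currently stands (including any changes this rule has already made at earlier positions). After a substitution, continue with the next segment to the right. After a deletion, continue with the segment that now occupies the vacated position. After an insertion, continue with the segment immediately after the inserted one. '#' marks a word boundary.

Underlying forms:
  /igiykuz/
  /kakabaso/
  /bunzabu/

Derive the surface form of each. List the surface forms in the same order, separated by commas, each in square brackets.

/igiykuz/:
  Rule 1 Stop Lenition: [igiykuz] → [ihiykuz]
  Rule 2 Apocope: no change — [ihiykuz]
  Rule 3 Final Devoicing: [ihiykuz] → [ihiykus]
  Rule 4 Degemination: no change — [ihiykus]
/kakabaso/:
  Rule 1 Stop Lenition: [kakabaso] → [kakavaso]
  Rule 2 Apocope: [kakavaso] → [kakavas]
  Rule 3 Final Devoicing: no change — [kakavas]
  Rule 4 Degemination: no change — [kakavas]
/bunzabu/:
  Rule 1 Stop Lenition: [bunzabu] → [bunzavu]
  Rule 2 Apocope: no change — [bunzavu]
  Rule 3 Final Devoicing: no change — [bunzavu]
  Rule 4 Degemination: no change — [bunzavu]

[ihiykus], [kakavas], [bunzavu]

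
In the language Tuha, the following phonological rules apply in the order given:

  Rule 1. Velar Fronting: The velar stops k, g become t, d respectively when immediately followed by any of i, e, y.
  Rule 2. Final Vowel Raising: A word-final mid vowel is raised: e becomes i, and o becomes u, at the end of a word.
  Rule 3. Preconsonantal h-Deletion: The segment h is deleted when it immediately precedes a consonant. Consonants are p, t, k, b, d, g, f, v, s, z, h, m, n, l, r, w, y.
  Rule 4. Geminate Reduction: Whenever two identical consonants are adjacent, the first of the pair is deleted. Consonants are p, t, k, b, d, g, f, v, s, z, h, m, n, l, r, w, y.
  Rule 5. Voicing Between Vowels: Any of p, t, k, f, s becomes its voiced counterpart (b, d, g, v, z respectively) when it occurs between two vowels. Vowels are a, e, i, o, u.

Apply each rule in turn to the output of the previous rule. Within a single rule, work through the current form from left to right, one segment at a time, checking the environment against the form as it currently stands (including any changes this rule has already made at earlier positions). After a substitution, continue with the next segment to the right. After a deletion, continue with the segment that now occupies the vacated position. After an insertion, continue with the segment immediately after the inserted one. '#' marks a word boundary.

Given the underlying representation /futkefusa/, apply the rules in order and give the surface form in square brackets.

[fudevuza]

Rule 1 Velar Fronting: [futkefusa] → [futtefusa]
Rule 2 Final Vowel Raising: no change — [futtefusa]
Rule 3 Preconsonantal h-Deletion: no change — [futtefusa]
Rule 4 Geminate Reduction: [futtefusa] → [futefusa]
Rule 5 Voicing Between Vowels: [futefusa] → [fudevuza]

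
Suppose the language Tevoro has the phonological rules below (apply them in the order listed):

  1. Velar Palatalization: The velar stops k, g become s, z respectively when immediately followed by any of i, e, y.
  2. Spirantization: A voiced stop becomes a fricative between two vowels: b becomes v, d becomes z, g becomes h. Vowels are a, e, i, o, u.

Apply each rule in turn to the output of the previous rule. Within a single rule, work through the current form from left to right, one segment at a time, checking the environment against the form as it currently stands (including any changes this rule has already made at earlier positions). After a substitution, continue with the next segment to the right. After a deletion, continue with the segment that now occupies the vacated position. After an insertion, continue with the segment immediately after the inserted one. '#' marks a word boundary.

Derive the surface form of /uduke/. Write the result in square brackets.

[uzuse]

1 Velar Palatalization: [uduke] → [uduse]
2 Spirantization: [uduse] → [uzuse]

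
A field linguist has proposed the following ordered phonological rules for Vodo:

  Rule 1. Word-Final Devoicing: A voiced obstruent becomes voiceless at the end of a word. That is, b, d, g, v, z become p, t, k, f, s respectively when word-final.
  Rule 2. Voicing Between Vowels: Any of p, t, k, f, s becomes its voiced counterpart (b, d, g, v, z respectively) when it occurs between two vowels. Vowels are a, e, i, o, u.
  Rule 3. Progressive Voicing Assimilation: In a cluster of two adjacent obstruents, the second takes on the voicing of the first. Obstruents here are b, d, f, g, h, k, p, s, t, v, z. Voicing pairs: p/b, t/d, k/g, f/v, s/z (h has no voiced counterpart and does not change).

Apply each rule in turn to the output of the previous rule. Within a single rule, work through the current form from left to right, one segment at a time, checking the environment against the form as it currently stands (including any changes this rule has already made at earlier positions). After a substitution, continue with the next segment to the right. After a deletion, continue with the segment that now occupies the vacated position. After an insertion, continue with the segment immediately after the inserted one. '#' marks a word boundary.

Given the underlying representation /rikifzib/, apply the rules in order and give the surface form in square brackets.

Rule 1 Word-Final Devoicing: [rikifzib] → [rikifzip]
Rule 2 Voicing Between Vowels: [rikifzip] → [rigifzip]
Rule 3 Progressive Voicing Assimilation: [rigifzip] → [rigifsip]

[rigifsip]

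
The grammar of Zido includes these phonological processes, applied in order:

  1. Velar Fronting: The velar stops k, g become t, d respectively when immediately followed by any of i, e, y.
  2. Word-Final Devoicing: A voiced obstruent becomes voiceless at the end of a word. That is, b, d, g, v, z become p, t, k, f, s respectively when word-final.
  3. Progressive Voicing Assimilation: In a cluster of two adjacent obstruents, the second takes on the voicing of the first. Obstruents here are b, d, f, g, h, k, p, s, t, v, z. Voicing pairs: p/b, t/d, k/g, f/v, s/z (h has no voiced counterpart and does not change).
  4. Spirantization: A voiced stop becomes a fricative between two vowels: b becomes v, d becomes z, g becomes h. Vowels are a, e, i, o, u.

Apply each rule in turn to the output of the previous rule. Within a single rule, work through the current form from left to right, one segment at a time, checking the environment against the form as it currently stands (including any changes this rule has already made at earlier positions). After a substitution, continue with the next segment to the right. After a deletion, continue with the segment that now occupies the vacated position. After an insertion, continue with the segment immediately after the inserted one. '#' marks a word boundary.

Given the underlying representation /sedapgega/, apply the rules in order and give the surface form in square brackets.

[sezapteha]

1 Velar Fronting: [sedapgega] → [sedapdega]
2 Word-Final Devoicing: no change — [sedapdega]
3 Progressive Voicing Assimilation: [sedapdega] → [sedaptega]
4 Spirantization: [sedaptega] → [sezapteha]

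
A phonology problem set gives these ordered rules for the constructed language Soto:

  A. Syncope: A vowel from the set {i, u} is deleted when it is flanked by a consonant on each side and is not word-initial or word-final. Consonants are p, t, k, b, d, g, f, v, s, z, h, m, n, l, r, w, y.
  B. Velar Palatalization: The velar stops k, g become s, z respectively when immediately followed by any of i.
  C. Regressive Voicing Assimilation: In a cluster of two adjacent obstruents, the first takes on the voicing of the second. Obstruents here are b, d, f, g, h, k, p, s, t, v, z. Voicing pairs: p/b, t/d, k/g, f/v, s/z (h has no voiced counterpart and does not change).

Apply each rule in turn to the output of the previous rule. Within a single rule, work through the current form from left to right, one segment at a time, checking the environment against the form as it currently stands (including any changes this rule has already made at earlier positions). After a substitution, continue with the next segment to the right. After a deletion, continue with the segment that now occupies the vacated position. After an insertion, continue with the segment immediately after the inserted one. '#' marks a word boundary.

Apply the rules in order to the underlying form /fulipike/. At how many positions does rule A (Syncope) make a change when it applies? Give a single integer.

3

A Syncope: [fulipike] → [flpke]
B Velar Palatalization: no change — [flpke]
C Regressive Voicing Assimilation: no change — [flpke]
Rule A changed 3 position(s).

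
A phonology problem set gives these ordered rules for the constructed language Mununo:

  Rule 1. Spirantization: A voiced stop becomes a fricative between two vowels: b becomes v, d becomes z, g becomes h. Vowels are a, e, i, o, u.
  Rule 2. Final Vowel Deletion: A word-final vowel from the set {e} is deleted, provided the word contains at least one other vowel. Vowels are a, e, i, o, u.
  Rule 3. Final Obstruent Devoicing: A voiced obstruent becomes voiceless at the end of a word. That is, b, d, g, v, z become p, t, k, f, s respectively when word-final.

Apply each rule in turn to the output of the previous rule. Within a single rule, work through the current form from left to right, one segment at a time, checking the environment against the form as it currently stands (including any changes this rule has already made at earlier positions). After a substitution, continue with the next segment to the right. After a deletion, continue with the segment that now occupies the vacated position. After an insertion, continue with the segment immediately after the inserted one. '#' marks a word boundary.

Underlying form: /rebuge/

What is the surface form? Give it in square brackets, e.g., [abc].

[revuh]

Rule 1 Spirantization: [rebuge] → [revuhe]
Rule 2 Final Vowel Deletion: [revuhe] → [revuh]
Rule 3 Final Obstruent Devoicing: no change — [revuh]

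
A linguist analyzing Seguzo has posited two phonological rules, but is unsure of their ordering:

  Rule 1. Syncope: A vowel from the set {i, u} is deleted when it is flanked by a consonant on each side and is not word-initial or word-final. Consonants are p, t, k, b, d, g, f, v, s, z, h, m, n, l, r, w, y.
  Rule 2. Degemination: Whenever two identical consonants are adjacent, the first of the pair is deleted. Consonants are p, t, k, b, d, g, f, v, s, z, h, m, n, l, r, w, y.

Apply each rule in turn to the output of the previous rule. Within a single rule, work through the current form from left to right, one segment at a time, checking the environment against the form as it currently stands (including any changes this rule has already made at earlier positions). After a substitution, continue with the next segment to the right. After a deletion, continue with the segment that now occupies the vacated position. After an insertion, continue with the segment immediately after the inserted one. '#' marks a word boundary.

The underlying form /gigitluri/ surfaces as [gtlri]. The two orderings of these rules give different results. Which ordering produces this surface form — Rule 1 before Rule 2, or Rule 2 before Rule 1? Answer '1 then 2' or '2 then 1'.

1 then 2

Order 1 then 2:
  1 Syncope: [gigitluri] → [ggtlri]
  2 Degemination: [ggtlri] → [gtlri]
  result: [gtlri]
Order 2 then 1:
  2 Degemination: no change — [gigitluri]
  1 Syncope: [gigitluri] → [ggtlri]
  result: [ggtlri]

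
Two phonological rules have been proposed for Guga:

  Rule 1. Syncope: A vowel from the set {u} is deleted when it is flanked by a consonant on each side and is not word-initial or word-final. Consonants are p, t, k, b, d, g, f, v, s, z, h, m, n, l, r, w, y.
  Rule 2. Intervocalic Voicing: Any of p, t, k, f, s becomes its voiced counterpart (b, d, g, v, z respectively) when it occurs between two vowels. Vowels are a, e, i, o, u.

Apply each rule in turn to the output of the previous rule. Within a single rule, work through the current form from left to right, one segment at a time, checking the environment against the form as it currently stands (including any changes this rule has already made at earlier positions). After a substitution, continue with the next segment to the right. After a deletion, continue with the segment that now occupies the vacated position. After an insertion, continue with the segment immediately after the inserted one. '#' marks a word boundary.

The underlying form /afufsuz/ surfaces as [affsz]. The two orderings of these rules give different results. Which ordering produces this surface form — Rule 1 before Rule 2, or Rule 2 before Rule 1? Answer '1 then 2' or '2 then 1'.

1 then 2

Order 1 then 2:
  1 Syncope: [afufsuz] → [affsz]
  2 Intervocalic Voicing: no change — [affsz]
  result: [affsz]
Order 2 then 1:
  2 Intervocalic Voicing: [afufsuz] → [avufsuz]
  1 Syncope: [avufsuz] → [avfsz]
  result: [avfsz]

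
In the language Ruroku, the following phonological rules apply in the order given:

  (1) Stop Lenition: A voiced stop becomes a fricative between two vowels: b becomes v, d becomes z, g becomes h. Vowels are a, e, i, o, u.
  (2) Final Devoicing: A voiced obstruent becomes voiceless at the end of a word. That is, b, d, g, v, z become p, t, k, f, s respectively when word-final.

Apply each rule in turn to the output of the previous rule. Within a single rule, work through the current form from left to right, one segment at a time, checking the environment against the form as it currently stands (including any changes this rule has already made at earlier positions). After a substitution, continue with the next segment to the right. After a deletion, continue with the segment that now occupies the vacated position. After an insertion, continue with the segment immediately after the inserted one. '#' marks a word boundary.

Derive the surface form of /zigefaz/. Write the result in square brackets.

(1) Stop Lenition: [zigefaz] → [zihefaz]
(2) Final Devoicing: [zihefaz] → [zihefas]

[zihefas]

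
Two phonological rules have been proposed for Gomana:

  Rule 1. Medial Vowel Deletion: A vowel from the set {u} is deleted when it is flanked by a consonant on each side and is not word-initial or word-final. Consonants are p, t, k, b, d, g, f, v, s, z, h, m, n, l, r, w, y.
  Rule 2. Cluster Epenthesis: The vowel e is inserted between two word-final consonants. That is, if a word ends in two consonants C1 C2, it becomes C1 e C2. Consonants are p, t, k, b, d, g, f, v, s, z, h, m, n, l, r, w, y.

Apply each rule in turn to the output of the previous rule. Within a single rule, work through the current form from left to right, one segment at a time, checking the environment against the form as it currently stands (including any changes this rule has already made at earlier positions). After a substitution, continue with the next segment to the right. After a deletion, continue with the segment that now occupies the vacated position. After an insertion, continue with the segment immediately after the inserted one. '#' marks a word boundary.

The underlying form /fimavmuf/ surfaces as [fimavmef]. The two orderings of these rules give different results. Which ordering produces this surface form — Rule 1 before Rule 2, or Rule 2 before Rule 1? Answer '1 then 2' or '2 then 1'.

Order 1 then 2:
  1 Medial Vowel Deletion: [fimavmuf] → [fimavmf]
  2 Cluster Epenthesis: [fimavmf] → [fimavmef]
  result: [fimavmef]
Order 2 then 1:
  2 Cluster Epenthesis: no change — [fimavmuf]
  1 Medial Vowel Deletion: [fimavmuf] → [fimavmf]
  result: [fimavmf]

1 then 2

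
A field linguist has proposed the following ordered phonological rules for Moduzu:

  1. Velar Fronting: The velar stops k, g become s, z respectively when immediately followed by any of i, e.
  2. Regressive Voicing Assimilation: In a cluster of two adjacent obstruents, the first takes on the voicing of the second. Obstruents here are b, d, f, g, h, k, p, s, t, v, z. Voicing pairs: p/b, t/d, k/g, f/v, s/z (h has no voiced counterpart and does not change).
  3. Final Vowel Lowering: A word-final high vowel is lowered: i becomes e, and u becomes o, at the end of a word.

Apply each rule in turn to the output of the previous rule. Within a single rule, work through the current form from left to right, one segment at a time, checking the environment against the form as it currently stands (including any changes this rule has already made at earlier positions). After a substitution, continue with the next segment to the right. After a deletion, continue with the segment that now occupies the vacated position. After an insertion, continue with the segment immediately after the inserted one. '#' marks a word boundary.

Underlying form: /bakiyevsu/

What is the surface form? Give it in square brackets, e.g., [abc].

[basiyefso]

1 Velar Fronting: [bakiyevsu] → [basiyevsu]
2 Regressive Voicing Assimilation: [basiyevsu] → [basiyefsu]
3 Final Vowel Lowering: [basiyefsu] → [basiyefso]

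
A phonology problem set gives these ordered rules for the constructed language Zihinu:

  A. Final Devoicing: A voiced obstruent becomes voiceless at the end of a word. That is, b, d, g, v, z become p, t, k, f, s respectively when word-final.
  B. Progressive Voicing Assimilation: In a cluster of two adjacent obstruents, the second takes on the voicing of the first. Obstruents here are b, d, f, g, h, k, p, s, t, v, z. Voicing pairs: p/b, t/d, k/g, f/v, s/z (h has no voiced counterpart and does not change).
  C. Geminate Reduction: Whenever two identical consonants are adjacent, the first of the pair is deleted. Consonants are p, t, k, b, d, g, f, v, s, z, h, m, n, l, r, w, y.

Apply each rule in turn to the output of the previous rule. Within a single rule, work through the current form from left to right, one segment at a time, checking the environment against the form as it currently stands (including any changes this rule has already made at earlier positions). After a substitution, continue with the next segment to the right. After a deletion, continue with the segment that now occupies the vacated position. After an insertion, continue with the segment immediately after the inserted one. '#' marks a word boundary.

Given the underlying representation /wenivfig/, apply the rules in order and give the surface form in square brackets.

[wenivik]

A Final Devoicing: [wenivfig] → [wenivfik]
B Progressive Voicing Assimilation: [wenivfik] → [wenivvik]
C Geminate Reduction: [wenivvik] → [wenivik]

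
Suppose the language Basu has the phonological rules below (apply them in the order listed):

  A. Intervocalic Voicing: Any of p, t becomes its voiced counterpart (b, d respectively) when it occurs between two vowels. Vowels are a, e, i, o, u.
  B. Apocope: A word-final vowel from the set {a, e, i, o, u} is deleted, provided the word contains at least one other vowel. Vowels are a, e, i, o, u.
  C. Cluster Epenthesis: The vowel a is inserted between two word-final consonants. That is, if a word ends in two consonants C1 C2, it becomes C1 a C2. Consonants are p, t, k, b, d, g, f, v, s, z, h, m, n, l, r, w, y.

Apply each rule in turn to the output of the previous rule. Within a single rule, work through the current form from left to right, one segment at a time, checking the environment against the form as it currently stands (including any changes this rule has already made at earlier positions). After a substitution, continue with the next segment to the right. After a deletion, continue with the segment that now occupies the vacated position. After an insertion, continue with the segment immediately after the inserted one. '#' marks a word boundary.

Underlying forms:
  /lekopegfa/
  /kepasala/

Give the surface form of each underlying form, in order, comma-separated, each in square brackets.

/lekopegfa/:
  A Intervocalic Voicing: [lekopegfa] → [lekobegfa]
  B Apocope: [lekobegfa] → [lekobegf]
  C Cluster Epenthesis: [lekobegf] → [lekobegaf]
/kepasala/:
  A Intervocalic Voicing: [kepasala] → [kebasala]
  B Apocope: [kebasala] → [kebasal]
  C Cluster Epenthesis: no change — [kebasal]

[lekobegaf], [kebasal]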